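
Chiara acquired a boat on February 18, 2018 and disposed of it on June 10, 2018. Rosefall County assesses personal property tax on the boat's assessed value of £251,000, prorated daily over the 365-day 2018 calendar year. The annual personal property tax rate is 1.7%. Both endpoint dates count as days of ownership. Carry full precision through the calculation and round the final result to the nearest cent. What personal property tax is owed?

Days held (February 18 – June 10, 2018): 113 out of 365
Tax = £251,000 × 1.7% × 113/365 = £1,321.0164

£1,321.02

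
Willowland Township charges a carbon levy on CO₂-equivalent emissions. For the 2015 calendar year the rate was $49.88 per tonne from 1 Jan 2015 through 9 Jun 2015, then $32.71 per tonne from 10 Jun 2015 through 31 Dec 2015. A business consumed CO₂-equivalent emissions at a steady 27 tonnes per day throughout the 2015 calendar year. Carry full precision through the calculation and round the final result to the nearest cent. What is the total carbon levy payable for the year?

1 Jan – 9 Jun 2015: 160 days × 27 tonnes/day = 4,320 tonnes at $49.88/tonne → $215,481.60
10 Jun – 31 Dec 2015: 205 days × 27 tonnes/day = 5,535 tonnes at $32.71/tonne → $181,049.85

$396,531.45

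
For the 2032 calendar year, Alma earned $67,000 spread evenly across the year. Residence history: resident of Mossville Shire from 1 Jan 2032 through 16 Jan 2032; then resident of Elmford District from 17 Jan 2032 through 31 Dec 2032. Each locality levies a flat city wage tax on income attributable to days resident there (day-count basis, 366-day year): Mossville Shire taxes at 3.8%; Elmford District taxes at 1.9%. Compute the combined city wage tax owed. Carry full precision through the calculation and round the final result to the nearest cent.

Mossville Shire, 1 Jan – 16 Jan 2032: 16 days → $67,000 × 3.8% × 16/366 = $111.3005
Elmford District, 17 Jan – 31 Dec 2032: 350 days → $67,000 × 1.9% × 350/366 = $1,217.3497
Total = $1,328.6503

$1,328.65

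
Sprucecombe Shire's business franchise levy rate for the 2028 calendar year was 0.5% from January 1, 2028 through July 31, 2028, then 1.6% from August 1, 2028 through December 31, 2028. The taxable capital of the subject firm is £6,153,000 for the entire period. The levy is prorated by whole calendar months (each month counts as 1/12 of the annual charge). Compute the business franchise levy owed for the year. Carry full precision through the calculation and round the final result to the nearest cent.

January 1 – July 31, 2028: 7 months at 0.5% → £6,153,000 × 0.5% × 7/12 = £17,946.2500
August 1 – December 31, 2028: 5 months at 1.6% → £6,153,000 × 1.6% × 5/12 = £41,020.0000
Total = £58,966.2500

£58,966.25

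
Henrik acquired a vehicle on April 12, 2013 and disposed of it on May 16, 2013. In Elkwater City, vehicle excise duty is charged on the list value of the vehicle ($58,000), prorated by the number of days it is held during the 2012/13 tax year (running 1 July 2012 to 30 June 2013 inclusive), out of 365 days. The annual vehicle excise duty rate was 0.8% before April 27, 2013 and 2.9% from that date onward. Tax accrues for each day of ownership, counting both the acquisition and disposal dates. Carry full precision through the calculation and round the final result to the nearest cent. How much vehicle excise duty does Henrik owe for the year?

April 12 – April 26, 2013: 15 days at 0.8% → $58,000 × 0.8% × 15/365 = $19.0685
April 27 – May 16, 2013: 20 days at 2.9% → $58,000 × 2.9% × 20/365 = $92.1644
Total = $111.2329

$111.23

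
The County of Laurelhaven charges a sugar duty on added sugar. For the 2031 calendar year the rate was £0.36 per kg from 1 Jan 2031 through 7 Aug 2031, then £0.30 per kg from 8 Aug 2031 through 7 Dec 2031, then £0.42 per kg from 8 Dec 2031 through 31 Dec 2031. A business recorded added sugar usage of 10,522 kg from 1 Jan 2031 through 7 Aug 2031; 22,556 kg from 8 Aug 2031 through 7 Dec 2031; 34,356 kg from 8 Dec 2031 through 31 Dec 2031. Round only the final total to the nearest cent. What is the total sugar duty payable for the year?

1 Jan – 7 Aug 2031: 10,522 kg at £0.36/kg → £3,787.92
8 Aug – 7 Dec 2031: 22,556 kg at £0.30/kg → £6,766.80
8 Dec – 31 Dec 2031: 34,356 kg at £0.42/kg → £14,429.52

£24,984.24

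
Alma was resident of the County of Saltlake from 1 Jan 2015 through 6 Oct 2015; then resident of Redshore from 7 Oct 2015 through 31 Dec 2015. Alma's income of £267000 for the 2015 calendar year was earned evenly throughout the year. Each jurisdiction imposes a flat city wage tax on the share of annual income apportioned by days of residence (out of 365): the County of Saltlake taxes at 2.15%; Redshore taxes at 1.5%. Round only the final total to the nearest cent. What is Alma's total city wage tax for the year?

The County of Saltlake, 1 Jan – 6 Oct 2015: 279 days → £267000 × 2.15% × 279/365 = £4387.9438
Redshore, 7 Oct – 31 Dec 2015: 86 days → £267000 × 1.5% × 86/365 = £943.6438
Total = £5331.5877

£5331.59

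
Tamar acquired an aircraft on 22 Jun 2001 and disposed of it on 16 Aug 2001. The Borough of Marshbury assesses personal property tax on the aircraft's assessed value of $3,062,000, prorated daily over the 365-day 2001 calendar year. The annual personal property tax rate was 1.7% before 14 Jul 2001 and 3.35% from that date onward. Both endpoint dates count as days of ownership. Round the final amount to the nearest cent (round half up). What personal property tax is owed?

22 Jun – 13 Jul 2001: 22 days at 1.7% → $3,062,000 × 1.7% × 22/365 = $3,137.5014
14 Jul – 16 Aug 2001: 34 days at 3.35% → $3,062,000 × 3.35% × 34/365 = $9,555.1178
Total = $12,692.6192

$12,692.62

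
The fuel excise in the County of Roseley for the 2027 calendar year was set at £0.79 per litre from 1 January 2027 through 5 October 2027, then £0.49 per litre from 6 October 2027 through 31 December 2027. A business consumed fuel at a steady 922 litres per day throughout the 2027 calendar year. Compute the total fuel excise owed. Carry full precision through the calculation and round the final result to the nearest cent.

£241794.50

1 January – 5 October 2027: 278 days × 922 litres/day = 256,316 litres at £0.79/litre → £202489.64
6 October – 31 December 2027: 87 days × 922 litres/day = 80,214 litres at £0.49/litre → £39304.86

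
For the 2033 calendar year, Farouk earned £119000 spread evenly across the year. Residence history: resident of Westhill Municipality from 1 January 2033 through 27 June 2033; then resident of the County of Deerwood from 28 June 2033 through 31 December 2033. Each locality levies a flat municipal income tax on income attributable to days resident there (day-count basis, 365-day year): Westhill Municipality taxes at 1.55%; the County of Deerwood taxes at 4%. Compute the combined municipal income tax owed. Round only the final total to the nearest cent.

Westhill Municipality, 1 January – 27 June 2033: 178 days → £119000 × 1.55% × 178/365 = £899.5096
The County of Deerwood, 28 June – 31 December 2033: 187 days → £119000 × 4% × 187/365 = £2438.6849
Total = £3338.1945

£3338.19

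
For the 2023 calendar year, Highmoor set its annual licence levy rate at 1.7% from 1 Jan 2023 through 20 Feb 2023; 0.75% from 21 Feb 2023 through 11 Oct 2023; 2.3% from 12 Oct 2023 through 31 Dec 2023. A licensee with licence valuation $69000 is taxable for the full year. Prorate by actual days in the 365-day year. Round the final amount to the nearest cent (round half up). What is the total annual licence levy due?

1 Jan – 20 Feb 2023: 51 days at 1.7% → $69000 × 1.7% × 51/365 = $163.8986
21 Feb – 11 Oct 2023: 233 days at 0.75% → $69000 × 0.75% × 233/365 = $330.3493
12 Oct – 31 Dec 2023: 81 days at 2.3% → $69000 × 2.3% × 81/365 = $352.1836
Total = $846.4315

$846.43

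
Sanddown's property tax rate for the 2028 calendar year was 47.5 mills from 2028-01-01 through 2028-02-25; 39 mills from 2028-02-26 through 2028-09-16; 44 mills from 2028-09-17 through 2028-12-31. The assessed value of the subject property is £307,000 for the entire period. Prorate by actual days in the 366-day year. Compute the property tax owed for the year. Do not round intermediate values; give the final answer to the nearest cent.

2028-01-01 to 2028-02-25: 56 days at 47.5 mills → £307,000 × 4.75% × 56/366 = £2,231.2022
2028-02-26 to 2028-09-16: 204 days at 39 mills → £307,000 × 3.9% × 204/366 = £6,673.4754
2028-09-17 to 2028-12-31: 106 days at 44 mills → £307,000 × 4.4% × 106/366 = £3,912.1530
Total = £12,816.8306

£12,816.83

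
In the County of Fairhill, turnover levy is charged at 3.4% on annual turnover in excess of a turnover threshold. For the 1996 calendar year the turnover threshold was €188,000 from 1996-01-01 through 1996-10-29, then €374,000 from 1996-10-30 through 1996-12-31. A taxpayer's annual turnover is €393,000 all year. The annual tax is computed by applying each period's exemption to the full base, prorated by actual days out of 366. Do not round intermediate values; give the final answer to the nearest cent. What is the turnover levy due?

1996-01-01 to 1996-10-29: 303 days, exemption €188,000 → (€393,000 − €188,000) × 3.4% × 303/366 = €5,770.2459
1996-10-30 to 1996-12-31: 63 days, exemption €374,000 → (€393,000 − €374,000) × 3.4% × 63/366 = €111.1967
Total = €5,881.4426

€5,881.44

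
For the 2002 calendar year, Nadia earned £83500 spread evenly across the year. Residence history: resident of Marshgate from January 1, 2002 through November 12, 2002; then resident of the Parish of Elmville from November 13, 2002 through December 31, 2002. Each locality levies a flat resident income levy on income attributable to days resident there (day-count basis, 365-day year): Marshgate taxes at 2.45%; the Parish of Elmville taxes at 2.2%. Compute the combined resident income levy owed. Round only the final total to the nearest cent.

£2017.73

Marshgate, January 1 – November 12, 2002: 316 days → £83500 × 2.45% × 316/365 = £1771.1151
The Parish of Elmville, November 13 – December 31, 2002: 49 days → £83500 × 2.2% × 49/365 = £246.6110
Total = £2017.7260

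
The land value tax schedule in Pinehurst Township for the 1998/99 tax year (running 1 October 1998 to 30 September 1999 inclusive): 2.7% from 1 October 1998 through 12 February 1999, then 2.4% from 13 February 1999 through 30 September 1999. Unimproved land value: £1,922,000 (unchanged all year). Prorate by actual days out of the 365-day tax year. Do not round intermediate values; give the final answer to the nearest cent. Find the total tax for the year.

1 October 1998 – 12 February 1999: 135 days at 2.7% → £1,922,000 × 2.7% × 135/365 = £19,193.6712
13 February – 30 September 1999: 230 days at 2.4% → £1,922,000 × 2.4% × 230/365 = £29,066.9589
Total = £48,260.6301

£48,260.63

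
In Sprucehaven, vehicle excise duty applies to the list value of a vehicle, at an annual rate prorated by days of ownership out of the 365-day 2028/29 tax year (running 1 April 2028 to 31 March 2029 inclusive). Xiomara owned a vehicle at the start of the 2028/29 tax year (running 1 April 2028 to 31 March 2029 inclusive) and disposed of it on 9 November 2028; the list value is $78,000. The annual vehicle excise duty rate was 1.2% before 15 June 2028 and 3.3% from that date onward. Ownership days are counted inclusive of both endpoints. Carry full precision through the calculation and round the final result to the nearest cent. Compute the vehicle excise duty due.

1 April – 14 June 2028: 75 days at 1.2% → $78,000 × 1.2% × 75/365 = $192.3288
15 June – 9 November 2028: 148 days at 3.3% → $78,000 × 3.3% × 148/365 = $1,043.7041
Total = $1,236.0329

$1,236.03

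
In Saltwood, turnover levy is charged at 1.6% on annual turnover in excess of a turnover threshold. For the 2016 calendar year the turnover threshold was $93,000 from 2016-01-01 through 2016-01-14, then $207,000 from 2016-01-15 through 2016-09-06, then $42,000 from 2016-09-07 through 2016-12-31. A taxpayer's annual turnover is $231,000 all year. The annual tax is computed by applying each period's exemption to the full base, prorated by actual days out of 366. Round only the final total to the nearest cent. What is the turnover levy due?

2016-01-01 to 2016-01-14: 14 days, exemption $93,000 → ($231,000 − $93,000) × 1.6% × 14/366 = $84.4590
2016-01-15 to 2016-09-06: 236 days, exemption $207,000 → ($231,000 − $207,000) × 1.6% × 236/366 = $247.6066
2016-09-07 to 2016-12-31: 116 days, exemption $42,000 → ($231,000 − $42,000) × 1.6% × 116/366 = $958.4262
Total = $1,290.4918

$1,290.49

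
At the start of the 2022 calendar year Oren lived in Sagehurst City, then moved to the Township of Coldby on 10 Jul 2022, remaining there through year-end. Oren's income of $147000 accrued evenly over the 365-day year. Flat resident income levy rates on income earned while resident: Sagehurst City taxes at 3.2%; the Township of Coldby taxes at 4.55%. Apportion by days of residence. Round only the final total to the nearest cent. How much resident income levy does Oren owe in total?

$5655.47

Sagehurst City, 1 Jan – 9 Jul 2022: 190 days → $147000 × 3.2% × 190/365 = $2448.6575
The Township of Coldby, 10 Jul – 31 Dec 2022: 175 days → $147000 × 4.55% × 175/365 = $3206.8151
Total = $5655.4726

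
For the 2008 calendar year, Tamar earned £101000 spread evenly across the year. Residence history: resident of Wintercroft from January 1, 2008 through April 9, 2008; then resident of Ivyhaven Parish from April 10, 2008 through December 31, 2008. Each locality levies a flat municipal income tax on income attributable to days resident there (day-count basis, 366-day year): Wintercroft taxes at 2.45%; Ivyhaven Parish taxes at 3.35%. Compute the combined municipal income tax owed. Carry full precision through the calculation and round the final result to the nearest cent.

£3135.14

Wintercroft, January 1 – April 9, 2008: 100 days → £101000 × 2.45% × 100/366 = £676.0929
Ivyhaven Parish, April 10 – December 31, 2008: 266 days → £101000 × 3.35% × 266/366 = £2459.0464
Total = £3135.1393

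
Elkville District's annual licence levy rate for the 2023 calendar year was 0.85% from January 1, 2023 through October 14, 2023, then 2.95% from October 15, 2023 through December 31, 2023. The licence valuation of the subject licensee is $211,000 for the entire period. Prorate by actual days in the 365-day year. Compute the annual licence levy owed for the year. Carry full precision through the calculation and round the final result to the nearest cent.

January 1 – October 14, 2023: 287 days at 0.85% → $211,000 × 0.85% × 287/365 = $1,410.2315
October 15 – December 31, 2023: 78 days at 2.95% → $211,000 × 2.95% × 78/365 = $1,330.1671
Total = $2,740.3986

$2,740.40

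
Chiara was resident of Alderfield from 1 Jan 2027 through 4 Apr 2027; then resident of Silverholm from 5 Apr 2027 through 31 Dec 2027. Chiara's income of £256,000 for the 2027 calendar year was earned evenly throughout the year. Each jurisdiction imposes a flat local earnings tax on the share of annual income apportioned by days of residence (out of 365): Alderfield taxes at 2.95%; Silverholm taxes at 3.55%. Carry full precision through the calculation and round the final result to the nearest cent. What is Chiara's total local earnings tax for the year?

Alderfield, 1 Jan – 4 Apr 2027: 94 days → £256,000 × 2.95% × 94/365 = £1,944.8986
Silverholm, 5 Apr – 31 Dec 2027: 271 days → £256,000 × 3.55% × 271/365 = £6,747.5288
Total = £8,692.4274

£8,692.43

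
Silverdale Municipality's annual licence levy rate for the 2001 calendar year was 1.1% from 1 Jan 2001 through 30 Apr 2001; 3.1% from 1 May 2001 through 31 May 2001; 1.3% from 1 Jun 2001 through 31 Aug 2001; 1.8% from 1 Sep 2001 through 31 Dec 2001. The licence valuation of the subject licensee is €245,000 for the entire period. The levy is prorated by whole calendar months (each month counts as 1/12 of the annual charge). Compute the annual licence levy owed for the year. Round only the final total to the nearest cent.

1 Jan – 30 Apr 2001: 4 months at 1.1% → €245,000 × 1.1% × 4/12 = €898.3333
1 May – 31 May 2001: 1 month at 3.1% → €245,000 × 3.1% × 1/12 = €632.9167
1 Jun – 31 Aug 2001: 3 months at 1.3% → €245,000 × 1.3% × 3/12 = €796.2500
1 Sep – 31 Dec 2001: 4 months at 1.8% → €245,000 × 1.8% × 4/12 = €1,470.0000
Total = €3,797.5000

€3,797.50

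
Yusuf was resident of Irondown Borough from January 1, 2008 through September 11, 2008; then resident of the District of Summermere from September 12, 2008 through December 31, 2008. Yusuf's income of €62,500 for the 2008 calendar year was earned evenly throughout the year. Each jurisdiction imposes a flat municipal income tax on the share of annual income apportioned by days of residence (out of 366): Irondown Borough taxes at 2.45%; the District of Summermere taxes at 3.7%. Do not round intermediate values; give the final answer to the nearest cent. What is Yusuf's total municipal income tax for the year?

Irondown Borough, January 1 – September 11, 2008: 255 days → €62,500 × 2.45% × 255/366 = €1,066.8545
The District of Summermere, September 12 – December 31, 2008: 111 days → €62,500 × 3.7% × 111/366 = €701.3320
Total = €1,768.1865

€1,768.19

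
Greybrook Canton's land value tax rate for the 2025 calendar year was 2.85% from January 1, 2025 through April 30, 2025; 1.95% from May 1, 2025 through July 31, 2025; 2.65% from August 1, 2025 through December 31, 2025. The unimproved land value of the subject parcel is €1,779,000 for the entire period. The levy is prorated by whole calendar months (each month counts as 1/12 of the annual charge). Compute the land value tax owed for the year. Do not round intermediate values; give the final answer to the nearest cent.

January 1 – April 30, 2025: 4 months at 2.85% → €1,779,000 × 2.85% × 4/12 = €16,900.5000
May 1 – July 31, 2025: 3 months at 1.95% → €1,779,000 × 1.95% × 3/12 = €8,672.6250
August 1 – December 31, 2025: 5 months at 2.65% → €1,779,000 × 2.65% × 5/12 = €19,643.1250
Total = €45,216.2500

€45,216.25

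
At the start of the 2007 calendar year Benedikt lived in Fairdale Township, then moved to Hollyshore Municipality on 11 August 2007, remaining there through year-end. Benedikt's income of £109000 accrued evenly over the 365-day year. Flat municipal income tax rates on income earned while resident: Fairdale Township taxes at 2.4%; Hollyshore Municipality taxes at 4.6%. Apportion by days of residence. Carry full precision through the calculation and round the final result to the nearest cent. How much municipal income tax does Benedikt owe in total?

£3555.49

Fairdale Township, 1 January – 10 August 2007: 222 days → £109000 × 2.4% × 222/365 = £1591.1014
Hollyshore Municipality, 11 August – 31 December 2007: 143 days → £109000 × 4.6% × 143/365 = £1964.3890
Total = £3555.4904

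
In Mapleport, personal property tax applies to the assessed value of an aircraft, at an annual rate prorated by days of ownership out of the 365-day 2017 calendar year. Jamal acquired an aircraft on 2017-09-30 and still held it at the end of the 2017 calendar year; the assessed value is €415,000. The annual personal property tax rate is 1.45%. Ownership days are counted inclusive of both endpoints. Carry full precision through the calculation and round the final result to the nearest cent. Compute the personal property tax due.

Days held (2017-09-30 to 2017-12-31): 93 out of 365
Tax = €415,000 × 1.45% × 93/365 = €1,533.2260

€1,533.23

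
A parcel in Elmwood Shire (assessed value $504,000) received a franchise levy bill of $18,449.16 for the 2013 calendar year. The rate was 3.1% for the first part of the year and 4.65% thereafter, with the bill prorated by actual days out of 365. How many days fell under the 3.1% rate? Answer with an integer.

Let d = days at the first rate; then 365 − d days at the second rate.
$504,000 × [3.1%·d + 4.65%·(365−d)] / 365 = $18,449.16
Solving gives d = 233, so the new rate took effect on August 22, 2013.

233 days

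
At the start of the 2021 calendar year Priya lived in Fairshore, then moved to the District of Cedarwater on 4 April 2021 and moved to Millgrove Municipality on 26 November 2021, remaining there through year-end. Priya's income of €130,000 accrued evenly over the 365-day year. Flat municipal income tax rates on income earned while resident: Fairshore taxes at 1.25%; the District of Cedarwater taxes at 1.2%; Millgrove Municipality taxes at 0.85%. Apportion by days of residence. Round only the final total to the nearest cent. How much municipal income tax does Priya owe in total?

Fairshore, 1 January – 3 April 2021: 93 days → €130,000 × 1.25% × 93/365 = €414.0411
The District of Cedarwater, 4 April – 25 November 2021: 236 days → €130,000 × 1.2% × 236/365 = €1,008.6575
Millgrove Municipality, 26 November – 31 December 2021: 36 days → €130,000 × 0.85% × 36/365 = €108.9863
Total = €1,531.6849

€1,531.68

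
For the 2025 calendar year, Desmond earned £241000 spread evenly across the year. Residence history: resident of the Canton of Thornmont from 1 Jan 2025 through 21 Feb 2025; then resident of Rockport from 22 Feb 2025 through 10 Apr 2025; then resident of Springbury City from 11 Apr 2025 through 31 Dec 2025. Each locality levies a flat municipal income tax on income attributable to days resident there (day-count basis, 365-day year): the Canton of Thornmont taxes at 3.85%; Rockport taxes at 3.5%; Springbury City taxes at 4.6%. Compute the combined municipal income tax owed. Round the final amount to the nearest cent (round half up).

The Canton of Thornmont, 1 Jan – 21 Feb 2025: 52 days → £241000 × 3.85% × 52/365 = £1321.8685
Rockport, 22 Feb – 10 Apr 2025: 48 days → £241000 × 3.5% × 48/365 = £1109.2603
Springbury City, 11 Apr – 31 Dec 2025: 265 days → £241000 × 4.6% × 265/365 = £8048.7397
Total = £10479.8685

£10479.87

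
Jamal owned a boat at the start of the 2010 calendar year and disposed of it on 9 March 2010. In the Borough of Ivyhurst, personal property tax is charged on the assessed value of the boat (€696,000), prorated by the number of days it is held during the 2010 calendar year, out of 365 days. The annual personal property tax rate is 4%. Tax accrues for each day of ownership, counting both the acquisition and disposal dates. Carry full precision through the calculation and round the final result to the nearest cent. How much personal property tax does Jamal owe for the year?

€5,186.63

Days held (1 January – 9 March 2010): 68 out of 365
Tax = €696,000 × 4% × 68/365 = €5,186.6301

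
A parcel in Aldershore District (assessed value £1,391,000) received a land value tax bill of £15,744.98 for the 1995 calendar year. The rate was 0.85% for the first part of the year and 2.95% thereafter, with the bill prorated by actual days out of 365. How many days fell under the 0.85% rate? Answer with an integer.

Let d = days at the first rate; then 365 − d days at the second rate.
£1,391,000 × [0.85%·d + 2.95%·(365−d)] / 365 = £15,744.98
Solving gives d = 316, so the new rate took effect on November 13, 1995.

316 days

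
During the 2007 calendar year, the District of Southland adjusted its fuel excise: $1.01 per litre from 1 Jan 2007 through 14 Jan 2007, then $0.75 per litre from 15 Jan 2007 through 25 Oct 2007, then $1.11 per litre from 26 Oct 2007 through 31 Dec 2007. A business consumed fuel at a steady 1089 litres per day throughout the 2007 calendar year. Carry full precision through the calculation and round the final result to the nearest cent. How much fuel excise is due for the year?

$328344.39

1 Jan – 14 Jan 2007: 14 days × 1089 litres/day = 15,246 litres at $1.01/litre → $15398.46
15 Jan – 25 Oct 2007: 284 days × 1089 litres/day = 309,276 litres at $0.75/litre → $231957.00
26 Oct – 31 Dec 2007: 67 days × 1089 litres/day = 72,963 litres at $1.11/litre → $80988.93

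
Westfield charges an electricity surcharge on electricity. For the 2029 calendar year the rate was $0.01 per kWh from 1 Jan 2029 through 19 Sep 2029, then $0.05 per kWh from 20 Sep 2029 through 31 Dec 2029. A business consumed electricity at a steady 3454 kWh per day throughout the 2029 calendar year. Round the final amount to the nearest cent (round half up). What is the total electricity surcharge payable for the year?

1 Jan – 19 Sep 2029: 262 days × 3454 kWh/day = 904,948 kWh at $0.01/kWh → $9,049.48
20 Sep – 31 Dec 2029: 103 days × 3454 kWh/day = 355,762 kWh at $0.05/kWh → $17,788.10

$26,837.58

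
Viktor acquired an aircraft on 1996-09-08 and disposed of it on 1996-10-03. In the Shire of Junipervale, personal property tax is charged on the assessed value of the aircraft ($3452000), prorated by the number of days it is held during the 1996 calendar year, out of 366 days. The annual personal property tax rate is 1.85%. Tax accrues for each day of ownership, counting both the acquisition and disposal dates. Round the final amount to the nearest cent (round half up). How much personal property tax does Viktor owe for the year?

$4536.64

Days held (1996-09-08 to 1996-10-03): 26 out of 366
Tax = $3452000 × 1.85% × 26/366 = $4536.6448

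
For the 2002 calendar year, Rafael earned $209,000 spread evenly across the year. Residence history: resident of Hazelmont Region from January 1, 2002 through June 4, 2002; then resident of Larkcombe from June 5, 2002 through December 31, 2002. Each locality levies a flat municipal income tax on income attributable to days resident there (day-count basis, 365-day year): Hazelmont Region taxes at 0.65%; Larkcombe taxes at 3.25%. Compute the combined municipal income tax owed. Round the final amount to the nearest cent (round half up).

Hazelmont Region, January 1 – June 4, 2002: 155 days → $209,000 × 0.65% × 155/365 = $576.8973
Larkcombe, June 5 – December 31, 2002: 210 days → $209,000 × 3.25% × 210/365 = $3,908.0137
Total = $4,484.9110

$4,484.91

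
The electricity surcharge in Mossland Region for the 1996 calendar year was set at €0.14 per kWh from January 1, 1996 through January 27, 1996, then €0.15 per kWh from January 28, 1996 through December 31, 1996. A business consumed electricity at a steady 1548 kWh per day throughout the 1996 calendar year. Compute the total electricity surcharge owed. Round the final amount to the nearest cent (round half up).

€84,567.24

January 1 – January 27, 1996: 27 days × 1548 kWh/day = 41,796 kWh at €0.14/kWh → €5,851.44
January 28 – December 31, 1996: 339 days × 1548 kWh/day = 524,772 kWh at €0.15/kWh → €78,715.80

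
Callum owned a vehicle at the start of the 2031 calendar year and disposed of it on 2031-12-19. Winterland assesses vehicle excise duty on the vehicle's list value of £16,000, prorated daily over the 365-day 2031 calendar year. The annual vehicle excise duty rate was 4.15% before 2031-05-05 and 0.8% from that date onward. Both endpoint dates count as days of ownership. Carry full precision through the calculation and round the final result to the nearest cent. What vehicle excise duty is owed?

£305.88

2031-01-01 to 2031-05-04: 124 days at 4.15% → £16,000 × 4.15% × 124/365 = £225.5781
2031-05-05 to 2031-12-19: 229 days at 0.8% → £16,000 × 0.8% × 229/365 = £80.3068
Total = £305.8849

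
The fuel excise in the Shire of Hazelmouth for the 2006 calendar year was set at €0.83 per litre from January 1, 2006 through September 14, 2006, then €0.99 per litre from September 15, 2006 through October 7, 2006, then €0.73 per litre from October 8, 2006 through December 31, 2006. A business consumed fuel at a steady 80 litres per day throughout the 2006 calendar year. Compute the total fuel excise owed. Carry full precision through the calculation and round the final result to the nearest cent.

January 1 – September 14, 2006: 257 days × 80 litres/day = 20,560 litres at €0.83/litre → €17064.80
September 15 – October 7, 2006: 23 days × 80 litres/day = 1,840 litres at €0.99/litre → €1821.60
October 8 – December 31, 2006: 85 days × 80 litres/day = 6,800 litres at €0.73/litre → €4964.00

€23850.40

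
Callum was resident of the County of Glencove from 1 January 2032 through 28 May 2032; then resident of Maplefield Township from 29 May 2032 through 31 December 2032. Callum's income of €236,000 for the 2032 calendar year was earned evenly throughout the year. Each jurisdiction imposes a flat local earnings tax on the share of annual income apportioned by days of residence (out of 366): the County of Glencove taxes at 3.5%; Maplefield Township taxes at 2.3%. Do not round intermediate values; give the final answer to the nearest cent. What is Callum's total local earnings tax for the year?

The County of Glencove, 1 January – 28 May 2032: 149 days → €236,000 × 3.5% × 149/366 = €3,362.6776
Maplefield Township, 29 May – 31 December 2032: 217 days → €236,000 × 2.3% × 217/366 = €3,218.2404
Total = €6,580.9180

€6,580.92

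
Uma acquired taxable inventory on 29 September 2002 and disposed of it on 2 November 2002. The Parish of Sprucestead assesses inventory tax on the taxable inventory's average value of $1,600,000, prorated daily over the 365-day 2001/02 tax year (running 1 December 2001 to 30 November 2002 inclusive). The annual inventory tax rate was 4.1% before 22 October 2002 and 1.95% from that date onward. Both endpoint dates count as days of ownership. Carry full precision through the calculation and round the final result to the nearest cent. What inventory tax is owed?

$5,159.45

29 September – 21 October 2002: 23 days at 4.1% → $1,600,000 × 4.1% × 23/365 = $4,133.6986
22 October – 2 November 2002: 12 days at 1.95% → $1,600,000 × 1.95% × 12/365 = $1,025.7534
Total = $5,159.4521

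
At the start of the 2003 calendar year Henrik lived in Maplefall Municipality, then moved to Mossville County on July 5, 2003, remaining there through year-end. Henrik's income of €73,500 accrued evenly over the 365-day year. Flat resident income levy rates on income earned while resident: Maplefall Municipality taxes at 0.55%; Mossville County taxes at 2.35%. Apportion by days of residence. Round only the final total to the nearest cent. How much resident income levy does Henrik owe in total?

€1,056.69

Maplefall Municipality, January 1 – July 4, 2003: 185 days → €73,500 × 0.55% × 185/365 = €204.8938
Mossville County, July 5 – December 31, 2003: 180 days → €73,500 × 2.35% × 180/365 = €851.7945
Total = €1,056.6884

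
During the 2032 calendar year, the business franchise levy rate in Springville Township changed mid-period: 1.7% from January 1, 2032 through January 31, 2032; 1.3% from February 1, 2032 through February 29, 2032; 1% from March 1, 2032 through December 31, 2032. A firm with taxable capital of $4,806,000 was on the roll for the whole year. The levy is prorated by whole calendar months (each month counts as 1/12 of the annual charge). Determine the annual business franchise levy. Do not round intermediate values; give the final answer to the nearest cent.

$52,065.00

January 1 – January 31, 2032: 1 month at 1.7% → $4,806,000 × 1.7% × 1/12 = $6,808.5000
February 1 – February 29, 2032: 1 month at 1.3% → $4,806,000 × 1.3% × 1/12 = $5,206.5000
March 1 – December 31, 2032: 10 months at 1% → $4,806,000 × 1% × 10/12 = $40,050.0000
Total = $52,065.0000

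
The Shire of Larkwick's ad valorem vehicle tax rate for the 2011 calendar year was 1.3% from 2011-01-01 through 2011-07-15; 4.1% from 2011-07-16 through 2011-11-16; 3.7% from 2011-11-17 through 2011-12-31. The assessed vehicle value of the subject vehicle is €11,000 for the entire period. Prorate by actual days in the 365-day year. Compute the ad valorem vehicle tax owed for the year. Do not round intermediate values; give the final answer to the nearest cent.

€280.18

2011-01-01 to 2011-07-15: 196 days at 1.3% → €11,000 × 1.3% × 196/365 = €76.7890
2011-07-16 to 2011-11-16: 124 days at 4.1% → €11,000 × 4.1% × 124/365 = €153.2164
2011-11-17 to 2011-12-31: 45 days at 3.7% → €11,000 × 3.7% × 45/365 = €50.1781
Total = €280.1836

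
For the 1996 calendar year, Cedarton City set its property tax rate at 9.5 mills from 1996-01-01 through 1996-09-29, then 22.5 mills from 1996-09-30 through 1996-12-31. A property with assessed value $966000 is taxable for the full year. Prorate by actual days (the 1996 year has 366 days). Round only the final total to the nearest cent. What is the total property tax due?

1996-01-01 to 1996-09-29: 273 days at 9.5 mills → $966000 × 0.95% × 273/366 = $6845.1393
1996-09-30 to 1996-12-31: 93 days at 22.5 mills → $966000 × 2.25% × 93/366 = $5522.8279
Total = $12367.9672

$12367.97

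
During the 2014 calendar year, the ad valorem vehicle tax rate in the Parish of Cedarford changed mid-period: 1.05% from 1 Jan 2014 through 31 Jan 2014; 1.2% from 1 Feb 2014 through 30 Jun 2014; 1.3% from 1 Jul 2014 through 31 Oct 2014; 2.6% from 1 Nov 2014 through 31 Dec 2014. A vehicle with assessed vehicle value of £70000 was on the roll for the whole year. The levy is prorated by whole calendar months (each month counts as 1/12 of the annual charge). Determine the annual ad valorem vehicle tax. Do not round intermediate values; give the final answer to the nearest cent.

£1017.92

1 Jan – 31 Jan 2014: 1 month at 1.05% → £70000 × 1.05% × 1/12 = £61.2500
1 Feb – 30 Jun 2014: 5 months at 1.2% → £70000 × 1.2% × 5/12 = £350.0000
1 Jul – 31 Oct 2014: 4 months at 1.3% → £70000 × 1.3% × 4/12 = £303.3333
1 Nov – 31 Dec 2014: 2 months at 2.6% → £70000 × 2.6% × 2/12 = £303.3333
Total = £1017.9167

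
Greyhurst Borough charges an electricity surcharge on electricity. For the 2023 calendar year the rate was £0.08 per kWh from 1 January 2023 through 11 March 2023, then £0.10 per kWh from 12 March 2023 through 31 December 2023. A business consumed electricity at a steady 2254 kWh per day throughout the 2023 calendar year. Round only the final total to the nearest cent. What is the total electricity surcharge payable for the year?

1 January – 11 March 2023: 70 days × 2254 kWh/day = 157,780 kWh at £0.08/kWh → £12,622.40
12 March – 31 December 2023: 295 days × 2254 kWh/day = 664,930 kWh at £0.10/kWh → £66,493.00

£79,115.40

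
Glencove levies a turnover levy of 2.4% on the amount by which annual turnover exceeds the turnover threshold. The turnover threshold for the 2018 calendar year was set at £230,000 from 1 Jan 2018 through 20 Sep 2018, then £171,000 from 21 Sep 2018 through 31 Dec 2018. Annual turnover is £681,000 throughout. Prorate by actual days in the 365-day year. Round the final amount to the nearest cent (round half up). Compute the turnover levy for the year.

1 Jan – 20 Sep 2018: 263 days, exemption £230,000 → (£681,000 − £230,000) × 2.4% × 263/365 = £7,799.2110
21 Sep – 31 Dec 2018: 102 days, exemption £171,000 → (£681,000 − £171,000) × 2.4% × 102/365 = £3,420.4932
Total = £11,219.7041

£11,219.70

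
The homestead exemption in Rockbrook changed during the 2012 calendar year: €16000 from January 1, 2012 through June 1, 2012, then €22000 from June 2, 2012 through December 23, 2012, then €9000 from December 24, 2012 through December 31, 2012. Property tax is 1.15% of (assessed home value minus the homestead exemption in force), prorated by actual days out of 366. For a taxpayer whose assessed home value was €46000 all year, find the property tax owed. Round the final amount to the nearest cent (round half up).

January 1 – June 1, 2012: 153 days, exemption €16000 → (€46000 − €16000) × 1.15% × 153/366 = €144.2213
June 2 – December 23, 2012: 205 days, exemption €22000 → (€46000 − €22000) × 1.15% × 205/366 = €154.5902
December 24 – December 31, 2012: 8 days, exemption €9000 → (€46000 − €9000) × 1.15% × 8/366 = €9.3005
Total = €308.1120

€308.11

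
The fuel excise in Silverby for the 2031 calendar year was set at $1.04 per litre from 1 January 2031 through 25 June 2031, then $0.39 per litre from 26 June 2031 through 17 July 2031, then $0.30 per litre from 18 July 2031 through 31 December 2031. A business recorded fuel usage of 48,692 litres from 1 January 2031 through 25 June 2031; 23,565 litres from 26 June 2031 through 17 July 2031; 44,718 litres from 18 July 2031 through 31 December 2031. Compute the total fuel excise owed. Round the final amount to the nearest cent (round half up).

1 January – 25 June 2031: 48,692 litres at $1.04/litre → $50,639.68
26 June – 17 July 2031: 23,565 litres at $0.39/litre → $9,190.35
18 July – 31 December 2031: 44,718 litres at $0.30/litre → $13,415.40

$73,245.43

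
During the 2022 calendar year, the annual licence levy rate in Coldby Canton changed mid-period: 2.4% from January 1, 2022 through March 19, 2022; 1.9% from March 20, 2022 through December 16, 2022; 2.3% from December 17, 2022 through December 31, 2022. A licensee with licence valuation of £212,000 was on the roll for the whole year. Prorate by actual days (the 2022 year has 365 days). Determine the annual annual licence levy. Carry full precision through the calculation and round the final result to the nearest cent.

January 1 – March 19, 2022: 78 days at 2.4% → £212,000 × 2.4% × 78/365 = £1,087.2986
March 20 – December 16, 2022: 272 days at 1.9% → £212,000 × 1.9% × 272/365 = £3,001.6877
December 17 – December 31, 2022: 15 days at 2.3% → £212,000 × 2.3% × 15/365 = £200.3836
Total = £4,289.3699

£4,289.37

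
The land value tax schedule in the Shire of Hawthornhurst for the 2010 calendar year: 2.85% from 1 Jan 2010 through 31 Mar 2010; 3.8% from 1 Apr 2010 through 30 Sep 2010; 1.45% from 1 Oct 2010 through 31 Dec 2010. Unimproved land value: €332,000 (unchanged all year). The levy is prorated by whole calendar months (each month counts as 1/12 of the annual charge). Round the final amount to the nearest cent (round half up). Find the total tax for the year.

1 Jan – 31 Mar 2010: 3 months at 2.85% → €332,000 × 2.85% × 3/12 = €2,365.5000
1 Apr – 30 Sep 2010: 6 months at 3.8% → €332,000 × 3.8% × 6/12 = €6,308.0000
1 Oct – 31 Dec 2010: 3 months at 1.45% → €332,000 × 1.45% × 3/12 = €1,203.5000
Total = €9,877.0000

€9,877.00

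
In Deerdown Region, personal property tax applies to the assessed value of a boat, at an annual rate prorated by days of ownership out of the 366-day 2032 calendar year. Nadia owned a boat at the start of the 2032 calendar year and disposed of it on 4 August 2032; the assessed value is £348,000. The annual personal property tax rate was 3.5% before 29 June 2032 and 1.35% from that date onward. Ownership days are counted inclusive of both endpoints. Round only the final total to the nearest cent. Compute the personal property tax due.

£6,465.10

1 January – 28 June 2032: 180 days at 3.5% → £348,000 × 3.5% × 180/366 = £5,990.1639
29 June – 4 August 2032: 37 days at 1.35% → £348,000 × 1.35% × 37/366 = £474.9344
Total = £6,465.0984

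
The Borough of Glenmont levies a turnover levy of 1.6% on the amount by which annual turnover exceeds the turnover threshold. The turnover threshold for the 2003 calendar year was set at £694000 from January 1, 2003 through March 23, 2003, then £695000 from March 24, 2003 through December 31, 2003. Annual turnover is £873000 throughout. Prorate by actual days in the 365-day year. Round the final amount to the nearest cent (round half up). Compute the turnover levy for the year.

£2851.59

January 1 – March 23, 2003: 82 days, exemption £694000 → (£873000 − £694000) × 1.6% × 82/365 = £643.4192
March 24 – December 31, 2003: 283 days, exemption £695000 → (£873000 − £695000) × 1.6% × 283/365 = £2208.1753
Total = £2851.5945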